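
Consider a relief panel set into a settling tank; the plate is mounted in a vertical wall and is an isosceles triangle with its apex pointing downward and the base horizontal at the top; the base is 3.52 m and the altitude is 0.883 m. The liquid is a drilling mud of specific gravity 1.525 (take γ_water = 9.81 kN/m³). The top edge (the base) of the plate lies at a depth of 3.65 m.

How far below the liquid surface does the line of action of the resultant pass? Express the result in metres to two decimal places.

h_p = 3.96 m

γ = 1.525 × 9.81 = 14.96025 kN/m³.
With the apex down, the centroid sits h/3 = 0.883/3 = 0.294333 m below the base (the top edge), so the centroid depth is h_c = 3.65 + 0.294333 = 3.94433 m.
A = ½ × 3.52 × 0.883 = 1.55408 m².
Resultant F = γ·h_c·A = 14.96025 × 3.94433 × 1.55408 = 91.7034 kN.
I_c = b·h³/36 = 3.52 × 0.883³/36 = 0.0673166 m⁴.
Centre of pressure: y_p = y_c + I_c/(y_c·A) = 3.94433 + 0.0673166/(3.94433 × 1.55408) = 3.94433 + 0.0109819 = 3.95531 m along the plane.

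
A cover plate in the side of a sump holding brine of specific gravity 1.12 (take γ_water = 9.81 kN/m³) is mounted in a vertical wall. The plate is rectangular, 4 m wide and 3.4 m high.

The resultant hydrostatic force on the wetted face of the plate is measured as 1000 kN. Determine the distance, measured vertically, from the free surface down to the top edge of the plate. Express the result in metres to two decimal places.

d_top ≈ 4.99 m

γ = 1.12 × 9.81 = 10.9872 kN/m³.
A = 4 × 3.4 = 13.6 m².
From F = γ·h_c·A, the centroid depth is h_c = 1000/(10.9872 × 13.6) = 6.69228 m.
The centroid lies 3.4/2 = 1.7 m below the top edge, so the top edge sits at h_top = 6.69228 − 1.7 = 4.99228 m below the surface.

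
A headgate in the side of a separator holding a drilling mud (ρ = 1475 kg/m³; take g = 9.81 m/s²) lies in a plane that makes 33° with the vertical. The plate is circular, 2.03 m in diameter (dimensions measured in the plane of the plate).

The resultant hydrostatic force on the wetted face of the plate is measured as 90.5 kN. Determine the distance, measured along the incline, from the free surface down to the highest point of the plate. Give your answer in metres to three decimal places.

y_top ≈ 1.289 m

γ = ρg = 1475 × 9.81 / 1000 = 14.46975 kN/m³.
A = π(1.015)² = 3.23655 m².
From F = γ·h_c·A, the centroid depth is h_c = 90.5/(14.46975 × 3.23655) = 1.93244 m.
The plate makes 33° with the vertical, i.e. θ = 90° − 33° = 57° to the horizontal. Measuring y along the incline from the free-surface line, vertical depth h = y·sinθ with sinθ = 0.838671.
Along the incline, y_c = h_c/sinθ = 1.93244/0.838671 = 2.30417 m.
The centroid is at the centre, 1.015 m below the top of the plate, so the highest point sits at y_top = 2.30417 − 1.015 = 1.28917 m along the incline.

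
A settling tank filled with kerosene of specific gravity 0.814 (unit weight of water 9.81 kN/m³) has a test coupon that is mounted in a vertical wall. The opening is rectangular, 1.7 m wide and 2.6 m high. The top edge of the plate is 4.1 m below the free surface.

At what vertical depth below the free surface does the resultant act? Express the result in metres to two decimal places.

γ = 0.814 × 9.81 = 7.98534 kN/m³.
The centroid lies 2.6/2 = 1.3 m below the top edge, so the centroid depth is h_c = 4.1 + 1.3 = 5.4 m.
A = 1.7 × 2.6 = 4.42 m².
Resultant F = γ·h_c·A = 7.98534 × 5.4 × 4.42 = 190.594 kN.
I_c = b·h³/12 = 1.7 × 2.6³/12 = 2.48993 m⁴.
Centre of pressure: y_p = y_c + I_c/(y_c·A) = 5.4 + 2.48993/(5.4 × 4.42) = 5.4 + 0.104321 = 5.50432 m along the plane.

h_p = 5.50 m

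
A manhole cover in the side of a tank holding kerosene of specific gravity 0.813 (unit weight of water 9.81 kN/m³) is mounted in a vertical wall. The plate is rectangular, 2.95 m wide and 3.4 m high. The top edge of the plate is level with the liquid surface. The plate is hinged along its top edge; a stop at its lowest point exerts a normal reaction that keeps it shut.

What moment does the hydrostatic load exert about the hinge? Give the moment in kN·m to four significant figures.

γ = 0.813 × 9.81 = 7.97553 kN/m³.
The centroid lies 3.4/2 = 1.7 m below the top edge, so the centroid depth is h_c = 1.7 m.
A = 2.95 × 3.4 = 10.03 m².
Resultant F = γ·h_c·A = 7.97553 × 1.7 × 10.03 = 135.991 kN.
I_c = b·h³/12 = 2.95 × 3.4³/12 = 9.66223 m⁴.
Centre of pressure: y_p = y_c + I_c/(y_c·A) = 1.7 + 9.66223/(1.7 × 10.03) = 1.7 + 0.566666 = 2.26667 m along the plane.
The resultant acts 1.7 + 0.566666 = 2.26667 m (along the plate) below the hinge at the top edge, so the moment about the hinge is M = F × 2.26667 = 135.991 × 2.26667 = 308.247 kN·m.

M ≈ 308.2 kN·m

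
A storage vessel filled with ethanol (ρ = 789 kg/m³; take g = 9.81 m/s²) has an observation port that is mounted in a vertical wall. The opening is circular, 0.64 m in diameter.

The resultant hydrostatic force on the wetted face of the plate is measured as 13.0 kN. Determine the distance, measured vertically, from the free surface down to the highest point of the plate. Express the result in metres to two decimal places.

γ = ρg = 789 × 9.81 / 1000 = 7.74009 kN/m³.
A = π(0.32)² = 0.321699 m².
From F = γ·h_c·A, the centroid depth is h_c = 13.0/(7.74009 × 0.321699) = 5.22093 m.
The centroid is at the centre, 0.32 m below the top of the plate, so the highest point sits at h_top = 5.22093 − 0.32 = 4.90093 m below the surface.

d_top ≈ 4.90 m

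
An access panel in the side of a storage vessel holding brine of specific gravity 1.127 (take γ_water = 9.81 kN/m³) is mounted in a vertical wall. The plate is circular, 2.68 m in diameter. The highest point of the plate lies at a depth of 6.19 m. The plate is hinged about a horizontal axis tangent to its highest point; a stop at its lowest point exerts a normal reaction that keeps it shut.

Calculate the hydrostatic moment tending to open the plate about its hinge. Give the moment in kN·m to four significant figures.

γ = 1.127 × 9.81 = 11.05587 kN/m³.
The centroid is at the centre, 1.34 m below the top of the plate, so the centroid depth is h_c = 6.19 + 1.34 = 7.53 m.
A = π(1.34)² = 5.64104 m².
Resultant F = γ·h_c·A = 11.05587 × 7.53 × 5.64104 = 469.621 kN.
I_c = πr⁴/4 = π × 1.34⁴/4 = 2.53226 m⁴.
Centre of pressure: y_p = y_c + I_c/(y_c·A) = 7.53 + 2.53226/(7.53 × 5.64104) = 7.53 + 0.0596148 = 7.58961 m along the plane.
The resultant acts 1.34 + 0.0596148 = 1.39961 m (along the plate) below the hinge at the top edge, so the moment about the hinge is M = F × 1.39961 = 469.621 × 1.39961 = 657.286 kN·m.

M ≈ 657.3 kN·m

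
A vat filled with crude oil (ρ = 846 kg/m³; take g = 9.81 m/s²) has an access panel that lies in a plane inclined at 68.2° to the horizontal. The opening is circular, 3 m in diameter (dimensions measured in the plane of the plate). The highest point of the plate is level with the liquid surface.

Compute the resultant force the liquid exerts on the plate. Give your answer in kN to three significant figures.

F ≈ 81.7 kN

γ = ρg = 846 × 9.81 / 1000 = 8.29926 kN/m³.
Let θ = 68.2° be the plate's angle to the horizontal; measure y along the incline from where the plane meets the free surface. Vertical depth h = y·sinθ with sinθ = 0.928486.
The centroid is at the centre, 1.5 m below the top of the plate, so y_c = 1.5 m and h_c = 1.5 × 0.928486 = 1.39273 m.
A = π(1.5)² = 7.06858 m².
Resultant F = γ·h_c·A = 8.29926 × 1.39273 × 7.06858 = 81.7031 kN.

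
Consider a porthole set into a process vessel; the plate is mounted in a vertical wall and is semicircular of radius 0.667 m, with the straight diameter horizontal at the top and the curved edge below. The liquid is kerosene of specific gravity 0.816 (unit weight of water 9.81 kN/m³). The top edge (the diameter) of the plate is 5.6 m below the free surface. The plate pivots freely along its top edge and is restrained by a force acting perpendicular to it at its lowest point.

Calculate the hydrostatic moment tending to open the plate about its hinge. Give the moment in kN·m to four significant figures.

γ = 0.816 × 9.81 = 8.00496 kN/m³.
The centroid of a semicircle lies 4r/(3π) = 0.283084 m from the diameter, here below the top edge, so the centroid depth is h_c = 5.6 + 0.283084 = 5.88308 m.
A = πr²/2 = π × 0.667²/2 = 0.69883 m².
Resultant F = γ·h_c·A = 8.00496 × 5.88308 × 0.69883 = 32.9106 kN.
I_c = (π/8 − 8/(9π))·r⁴ = 0.109757 × 0.667⁴ = 0.0217238 m⁴.
Centre of pressure: y_p = y_c + I_c/(y_c·A) = 5.88308 + 0.0217238/(5.88308 × 0.69883) = 5.88308 + 0.00528396 = 5.88836 m along the plane.
The resultant acts 0.283084 + 0.00528396 = 0.288368 m (along the plate) below the hinge at the top edge, so the moment about the hinge is M = F × 0.288368 = 32.9106 × 0.288368 = 9.49036 kN·m.

M ≈ 9.490 kN·m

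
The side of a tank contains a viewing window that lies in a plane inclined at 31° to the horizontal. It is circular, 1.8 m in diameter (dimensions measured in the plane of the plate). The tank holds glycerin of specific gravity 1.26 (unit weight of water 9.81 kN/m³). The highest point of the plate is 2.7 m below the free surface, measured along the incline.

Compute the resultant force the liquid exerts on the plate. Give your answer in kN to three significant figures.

γ = 1.26 × 9.81 = 12.3606 kN/m³.
Let θ = 31° be the plate's angle to the horizontal; measure y along the incline from where the plane meets the free surface. Vertical depth h = y·sinθ with sinθ = 0.515038.
The centroid is at the centre, 0.9 m below the top of the plate, so y_c = 2.7 + 0.9 = 3.6 m and h_c = 3.6 × 0.515038 = 1.85414 m.
A = π(0.9)² = 2.54469 m².
Resultant F = γ·h_c·A = 12.3606 × 1.85414 × 2.54469 = 58.3199 kN.

F ≈ 58.3 kN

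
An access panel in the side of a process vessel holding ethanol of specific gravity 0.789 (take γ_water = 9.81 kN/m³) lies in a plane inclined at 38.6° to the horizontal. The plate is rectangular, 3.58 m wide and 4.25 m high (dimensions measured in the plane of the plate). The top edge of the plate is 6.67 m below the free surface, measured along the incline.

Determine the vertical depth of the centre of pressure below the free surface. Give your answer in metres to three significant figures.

h_p = 5.59 m

γ = 0.789 × 9.81 = 7.74009 kN/m³.
Let θ = 38.6° be the plate's angle to the horizontal; measure y along the incline from where the plane meets the free surface. Vertical depth h = y·sinθ with sinθ = 0.623880.
The centroid lies 4.25/2 = 2.125 m below the top edge, so y_c = 6.67 + 2.125 = 8.795 m and h_c = 8.795 × 0.623880 = 5.48702 m.
A = 3.58 × 4.25 = 15.215 m².
Resultant F = γ·h_c·A = 7.74009 × 5.48702 × 15.215 = 646.181 kN.
I_c = b·h³/12 = 3.58 × 4.25³/12 = 22.9017 m⁴.
Centre of pressure: y_p = y_c + I_c/(y_c·A) = 8.795 + 22.9017/(8.795 × 15.215) = 8.795 + 0.171143 = 8.96614 m along the plane.
Vertically, h_p = y_p·sinθ = 8.96614 × 0.623880 = 5.5938 m.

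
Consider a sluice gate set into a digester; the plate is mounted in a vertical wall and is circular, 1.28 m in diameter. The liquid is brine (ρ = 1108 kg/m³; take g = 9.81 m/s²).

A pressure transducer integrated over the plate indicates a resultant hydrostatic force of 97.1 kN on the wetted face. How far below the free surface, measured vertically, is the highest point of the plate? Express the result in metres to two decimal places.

γ = ρg = 1108 × 9.81 / 1000 = 10.86948 kN/m³.
A = π(0.64)² = 1.2868 m².
From F = γ·h_c·A, the centroid depth is h_c = 97.1/(10.86948 × 1.2868) = 6.94224 m.
The centroid is at the centre, 0.64 m below the top of the plate, so the highest point sits at h_top = 6.94224 − 0.64 = 6.30224 m below the surface.

d_top ≈ 6.30 m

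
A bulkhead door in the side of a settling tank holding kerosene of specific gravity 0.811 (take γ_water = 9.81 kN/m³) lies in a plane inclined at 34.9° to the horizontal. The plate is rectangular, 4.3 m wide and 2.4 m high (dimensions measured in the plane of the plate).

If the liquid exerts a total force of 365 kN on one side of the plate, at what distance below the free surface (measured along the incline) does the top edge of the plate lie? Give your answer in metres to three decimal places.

y_top ≈ 6.570 m

γ = 0.811 × 9.81 = 7.95591 kN/m³.
A = 4.3 × 2.4 = 10.32 m².
From F = γ·h_c·A, the centroid depth is h_c = 365/(7.95591 × 10.32) = 4.44553 m.
Let θ = 34.9° be the plate's angle to the horizontal; measure y along the incline from where the plane meets the free surface. Vertical depth h = y·sinθ with sinθ = 0.572146.
Along the incline, y_c = h_c/sinθ = 4.44553/0.572146 = 7.76992 m.
The centroid lies 2.4/2 = 1.2 m below the top edge, so the top edge sits at y_top = 7.76992 − 1.2 = 6.56992 m along the incline.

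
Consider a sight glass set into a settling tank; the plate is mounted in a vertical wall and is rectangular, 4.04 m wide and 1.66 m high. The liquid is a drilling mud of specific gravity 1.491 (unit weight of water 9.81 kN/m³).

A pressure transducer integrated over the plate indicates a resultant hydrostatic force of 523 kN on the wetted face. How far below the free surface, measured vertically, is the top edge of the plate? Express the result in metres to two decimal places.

γ = 1.491 × 9.81 = 14.62671 kN/m³.
A = 4.04 × 1.66 = 6.7064 m².
From F = γ·h_c·A, the centroid depth is h_c = 523/(14.62671 × 6.7064) = 5.3317 m.
The centroid lies 1.66/2 = 0.83 m below the top edge, so the top edge sits at h_top = 5.3317 − 0.83 = 4.5017 m below the surface.

d_top ≈ 4.50 m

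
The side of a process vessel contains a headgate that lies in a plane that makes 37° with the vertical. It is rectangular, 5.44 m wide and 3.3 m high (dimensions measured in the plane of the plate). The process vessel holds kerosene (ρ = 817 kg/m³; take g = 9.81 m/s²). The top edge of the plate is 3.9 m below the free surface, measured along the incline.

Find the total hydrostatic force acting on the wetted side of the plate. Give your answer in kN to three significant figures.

γ = ρg = 817 × 9.81 / 1000 = 8.01477 kN/m³.
The plate makes 37° with the vertical, i.e. θ = 90° − 37° = 53° to the horizontal. Measuring y along the incline from the free-surface line, vertical depth h = y·sinθ with sinθ = 0.798636.
The centroid lies 3.3/2 = 1.65 m below the top edge, so y_c = 3.9 + 1.65 = 5.55 m and h_c = 5.55 × 0.798636 = 4.43243 m.
A = 5.44 × 3.3 = 17.952 m².
Resultant F = γ·h_c·A = 8.01477 × 4.43243 × 17.952 = 637.743 kN.

F ≈ 638 kN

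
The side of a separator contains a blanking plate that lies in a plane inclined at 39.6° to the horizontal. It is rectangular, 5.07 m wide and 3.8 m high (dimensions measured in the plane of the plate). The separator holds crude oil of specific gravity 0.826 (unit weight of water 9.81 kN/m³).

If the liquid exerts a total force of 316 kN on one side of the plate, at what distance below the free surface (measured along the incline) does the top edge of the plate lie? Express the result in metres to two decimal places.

y_top ≈ 1.28 m

γ = 0.826 × 9.81 = 8.10306 kN/m³.
A = 5.07 × 3.8 = 19.266 m².
From F = γ·h_c·A, the centroid depth is h_c = 316/(8.10306 × 19.266) = 2.02417 m.
Let θ = 39.6° be the plate's angle to the horizontal; measure y along the incline from where the plane meets the free surface. Vertical depth h = y·sinθ with sinθ = 0.637424.
Along the incline, y_c = h_c/sinθ = 2.02417/0.637424 = 3.17555 m.
The centroid lies 3.8/2 = 1.9 m below the top edge, so the top edge sits at y_top = 3.17555 − 1.9 = 1.27555 m along the incline.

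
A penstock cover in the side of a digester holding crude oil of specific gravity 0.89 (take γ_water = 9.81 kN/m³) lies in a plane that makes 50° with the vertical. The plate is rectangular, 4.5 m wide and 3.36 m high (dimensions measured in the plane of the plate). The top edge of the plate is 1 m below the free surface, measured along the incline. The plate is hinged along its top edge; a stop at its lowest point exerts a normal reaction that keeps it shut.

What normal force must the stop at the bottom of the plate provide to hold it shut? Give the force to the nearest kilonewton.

γ = 0.89 × 9.81 = 8.7309 kN/m³.
The plate makes 50° with the vertical, i.e. θ = 90° − 50° = 40° to the horizontal. Measuring y along the incline from the free-surface line, vertical depth h = y·sinθ with sinθ = 0.642788.
The centroid lies 3.36/2 = 1.68 m below the top edge, so y_c = 1 + 1.68 = 2.68 m and h_c = 2.68 × 0.642788 = 1.72267 m.
A = 4.5 × 3.36 = 15.12 m².
Resultant F = γ·h_c·A = 8.7309 × 1.72267 × 15.12 = 227.412 kN.
I_c = b·h³/12 = 4.5 × 3.36³/12 = 14.2249 m⁴.
Centre of pressure: y_p = y_c + I_c/(y_c·A) = 2.68 + 14.2249/(2.68 × 15.12) = 2.68 + 0.351045 = 3.03105 m along the plane.
The resultant acts 1.68 + 0.351045 = 2.03104 m (along the plate) below the hinge at the top edge, so the moment about the hinge is M = F × 2.03104 = 227.412 × 2.03104 = 461.883 kN·m.
A normal force at the bottom, 3.36 m from the hinge, must supply this moment: P = 461.883/3.36 = 137.465 kN.

P ≈ 137 kN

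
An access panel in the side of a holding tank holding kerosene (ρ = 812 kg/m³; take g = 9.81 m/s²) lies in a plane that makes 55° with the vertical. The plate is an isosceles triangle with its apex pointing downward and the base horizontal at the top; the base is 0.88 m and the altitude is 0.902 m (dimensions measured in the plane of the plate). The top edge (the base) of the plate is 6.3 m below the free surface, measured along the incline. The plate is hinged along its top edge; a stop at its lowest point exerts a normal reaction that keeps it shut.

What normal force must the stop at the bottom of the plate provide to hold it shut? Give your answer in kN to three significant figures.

γ = ρg = 812 × 9.81 / 1000 = 7.96572 kN/m³.
The plate makes 55° with the vertical, i.e. θ = 90° − 55° = 35° to the horizontal. Measuring y along the incline from the free-surface line, vertical depth h = y·sinθ with sinθ = 0.573576.
With the apex down, the centroid sits h/3 = 0.902/3 = 0.300667 m below the base (the top edge), so y_c = 6.3 + 0.300667 = 6.60067 m and h_c = 6.60067 × 0.573576 = 3.78599 m.
A = ½ × 0.88 × 0.902 = 0.39688 m².
Resultant F = γ·h_c·A = 7.96572 × 3.78599 × 0.39688 = 11.9692 kN.
I_c = b·h³/36 = 0.88 × 0.902³/36 = 0.0179391 m⁴.
Centre of pressure: y_p = y_c + I_c/(y_c·A) = 6.60067 + 0.0179391/(6.60067 × 0.39688) = 6.60067 + 0.00684784 = 6.60752 m along the plane.
The resultant acts 0.300667 + 0.00684784 = 0.307515 m (along the plate) below the hinge at the top edge, so the moment about the hinge is M = F × 0.307515 = 11.9692 × 0.307515 = 3.68071 kN·m.
A normal force at the bottom, 0.902 m from the hinge, must supply this moment: P = 3.68071/0.902 = 4.08061 kN.

P ≈ 4.08 kN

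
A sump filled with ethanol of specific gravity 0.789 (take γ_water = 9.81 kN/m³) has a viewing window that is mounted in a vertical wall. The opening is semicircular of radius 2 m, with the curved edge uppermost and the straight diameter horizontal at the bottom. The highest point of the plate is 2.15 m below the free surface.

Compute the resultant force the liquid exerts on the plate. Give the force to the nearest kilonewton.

F ≈ 161 kN

γ = 0.789 × 9.81 = 7.74009 kN/m³.
The centroid lies 4r/(3π) = 0.848826 m above the diameter, so r − 4r/(3π) = 2 − 0.848826 = 1.15117 m below the topmost point, so the centroid depth is h_c = 2.15 + 1.15117 = 3.30117 m.
A = πr²/2 = π × 2²/2 = 6.28319 m².
Resultant F = γ·h_c·A = 7.74009 × 3.30117 × 6.28319 = 160.544 kN.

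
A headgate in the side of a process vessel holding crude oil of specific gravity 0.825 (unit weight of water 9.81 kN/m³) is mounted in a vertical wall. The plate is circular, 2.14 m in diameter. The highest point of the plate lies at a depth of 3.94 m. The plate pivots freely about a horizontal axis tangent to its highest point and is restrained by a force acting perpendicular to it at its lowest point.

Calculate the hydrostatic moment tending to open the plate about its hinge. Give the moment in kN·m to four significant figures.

M ≈ 164.4 kN·m

γ = 0.825 × 9.81 = 8.09325 kN/m³.
The centroid is at the centre, 1.07 m below the top of the plate, so the centroid depth is h_c = 3.94 + 1.07 = 5.01 m.
A = π(1.07)² = 3.59681 m².
Resultant F = γ·h_c·A = 8.09325 × 5.01 × 3.59681 = 145.841 kN.
I_c = πr⁴/4 = π × 1.07⁴/4 = 1.0295 m⁴.
Centre of pressure: y_p = y_c + I_c/(y_c·A) = 5.01 + 1.0295/(5.01 × 3.59681) = 5.01 + 0.0571309 = 5.06713 m along the plane.
The resultant acts 1.07 + 0.0571309 = 1.12713 m (along the plate) below the hinge at the top edge, so the moment about the hinge is M = F × 1.12713 = 145.841 × 1.12713 = 164.382 kN·m.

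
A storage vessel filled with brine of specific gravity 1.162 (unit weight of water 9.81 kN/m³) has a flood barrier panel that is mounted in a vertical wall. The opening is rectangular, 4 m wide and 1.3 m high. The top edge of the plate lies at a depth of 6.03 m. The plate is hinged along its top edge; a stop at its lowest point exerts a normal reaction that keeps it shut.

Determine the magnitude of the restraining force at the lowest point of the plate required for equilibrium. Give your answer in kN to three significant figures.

P ≈ 204 kN

γ = 1.162 × 9.81 = 11.39922 kN/m³.
The centroid lies 1.3/2 = 0.65 m below the top edge, so the centroid depth is h_c = 6.03 + 0.65 = 6.68 m.
A = 4 × 1.3 = 5.2 m².
Resultant F = γ·h_c·A = 11.39922 × 6.68 × 5.2 = 395.963 kN.
I_c = b·h³/12 = 4 × 1.3³/12 = 0.732333 m⁴.
Centre of pressure: y_p = y_c + I_c/(y_c·A) = 6.68 + 0.732333/(6.68 × 5.2) = 6.68 + 0.0210828 = 6.70108 m along the plane.
The resultant acts 0.65 + 0.0210828 = 0.671083 m (along the plate) below the hinge at the top edge, so the moment about the hinge is M = F × 0.671083 = 395.963 × 0.671083 = 265.724 kN·m.
A normal force at the bottom, 1.3 m from the hinge, must supply this moment: P = 265.724/1.3 = 204.403 kN.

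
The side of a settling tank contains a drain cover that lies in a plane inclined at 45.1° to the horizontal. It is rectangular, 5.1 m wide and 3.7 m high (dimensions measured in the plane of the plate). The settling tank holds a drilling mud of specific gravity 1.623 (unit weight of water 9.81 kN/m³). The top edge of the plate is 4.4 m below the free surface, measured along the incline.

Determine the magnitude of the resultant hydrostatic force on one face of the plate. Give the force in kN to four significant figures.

F ≈ 1330 kN

γ = 1.623 × 9.81 = 15.92163 kN/m³.
Let θ = 45.1° be the plate's angle to the horizontal; measure y along the incline from where the plane meets the free surface. Vertical depth h = y·sinθ with sinθ = 0.708340.
The centroid lies 3.7/2 = 1.85 m below the top edge, so y_c = 4.4 + 1.85 = 6.25 m and h_c = 6.25 × 0.708340 = 4.42713 m.
A = 5.1 × 3.7 = 18.87 m².
Resultant F = γ·h_c·A = 15.92163 × 4.42713 × 18.87 = 1330.09 kN.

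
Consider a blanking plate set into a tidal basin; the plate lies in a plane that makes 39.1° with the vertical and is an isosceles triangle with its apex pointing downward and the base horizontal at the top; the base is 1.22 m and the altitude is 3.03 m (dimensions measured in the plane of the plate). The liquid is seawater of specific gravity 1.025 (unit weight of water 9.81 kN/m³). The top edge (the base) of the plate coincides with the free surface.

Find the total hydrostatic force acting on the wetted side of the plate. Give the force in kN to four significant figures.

γ = 1.025 × 9.81 = 10.05525 kN/m³.
The plate makes 39.1° with the vertical, i.e. θ = 90° − 39.1° = 50.9° to the horizontal. Measuring y along the incline from the free-surface line, vertical depth h = y·sinθ with sinθ = 0.776046.
With the apex down, the centroid sits h/3 = 3.03/3 = 1.01 m below the base (the top edge), so y_c = 1.01 m and h_c = 1.01 × 0.776046 = 0.783806 m.
A = ½ × 1.22 × 3.03 = 1.8483 m².
Resultant F = γ·h_c·A = 10.05525 × 0.783806 × 1.8483 = 14.5671 kN.

F ≈ 14.57 kN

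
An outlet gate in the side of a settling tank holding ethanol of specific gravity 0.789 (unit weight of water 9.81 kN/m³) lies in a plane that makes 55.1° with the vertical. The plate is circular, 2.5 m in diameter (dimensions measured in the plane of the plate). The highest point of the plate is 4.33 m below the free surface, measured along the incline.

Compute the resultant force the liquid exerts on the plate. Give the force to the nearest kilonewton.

F ≈ 121 kN

γ = 0.789 × 9.81 = 7.74009 kN/m³.
The plate makes 55.1° with the vertical, i.e. θ = 90° − 55.1° = 34.9° to the horizontal. Measuring y along the incline from the free-surface line, vertical depth h = y·sinθ with sinθ = 0.572146.
The centroid is at the centre, 1.25 m below the top of the plate, so y_c = 4.33 + 1.25 = 5.58 m and h_c = 5.58 × 0.572146 = 3.19257 m.
A = π(1.25)² = 4.90874 m².
Resultant F = γ·h_c·A = 7.74009 × 3.19257 × 4.90874 = 121.299 kN.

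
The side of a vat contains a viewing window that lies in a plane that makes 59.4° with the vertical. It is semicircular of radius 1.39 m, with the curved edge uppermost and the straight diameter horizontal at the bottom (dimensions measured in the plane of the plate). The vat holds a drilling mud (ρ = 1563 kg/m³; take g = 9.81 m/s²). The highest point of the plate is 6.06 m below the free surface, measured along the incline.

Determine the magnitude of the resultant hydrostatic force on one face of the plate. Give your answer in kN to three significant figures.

γ = ρg = 1563 × 9.81 / 1000 = 15.33303 kN/m³.
The plate makes 59.4° with the vertical, i.e. θ = 90° − 59.4° = 30.6° to the horizontal. Measuring y along the incline from the free-surface line, vertical depth h = y·sinθ with sinθ = 0.509041.
The centroid lies 4r/(3π) = 0.589934 m above the diameter, so r − 4r/(3π) = 1.39 − 0.589934 = 0.800066 m below the topmost point, so y_c = 6.06 + 0.800066 = 6.86007 m and h_c = 6.86007 × 0.509041 = 3.49206 m.
A = πr²/2 = π × 1.39²/2 = 3.03494 m².
Resultant F = γ·h_c·A = 15.33303 × 3.49206 × 3.03494 = 162.502 kN.

F ≈ 163 kN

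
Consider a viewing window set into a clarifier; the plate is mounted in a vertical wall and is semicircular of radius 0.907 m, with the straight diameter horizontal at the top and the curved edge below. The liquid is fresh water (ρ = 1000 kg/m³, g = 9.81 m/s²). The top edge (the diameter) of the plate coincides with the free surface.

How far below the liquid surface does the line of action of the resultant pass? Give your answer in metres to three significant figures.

γ = ρg = 1000 × 9.81 = 9810 N/m³ = 9.81 kN/m³.
The centroid of a semicircle lies 4r/(3π) = 0.384943 m from the diameter, here below the top edge, so the centroid depth is h_c = 0.384943 m.
A = πr²/2 = π × 0.907²/2 = 1.29221 m².
Resultant F = γ·h_c·A = 9.81 × 0.384943 × 1.29221 = 4.87976 kN.
I_c = (π/8 − 8/(9π))·r⁴ = 0.109757 × 0.907⁴ = 0.0742782 m⁴.
Centre of pressure: y_p = y_c + I_c/(y_c·A) = 0.384943 + 0.0742782/(0.384943 × 1.29221) = 0.384943 + 0.149325 = 0.534268 m along the plane.

h_p = 0.534 m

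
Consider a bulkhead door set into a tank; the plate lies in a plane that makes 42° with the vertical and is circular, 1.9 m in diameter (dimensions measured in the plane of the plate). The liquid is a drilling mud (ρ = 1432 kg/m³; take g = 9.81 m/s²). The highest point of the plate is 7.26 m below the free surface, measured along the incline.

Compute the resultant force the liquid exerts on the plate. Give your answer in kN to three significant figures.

γ = ρg = 1432 × 9.81 / 1000 = 14.04792 kN/m³.
The plate makes 42° with the vertical, i.e. θ = 90° − 42° = 48° to the horizontal. Measuring y along the incline from the free-surface line, vertical depth h = y·sinθ with sinθ = 0.743145.
The centroid is at the centre, 0.95 m below the top of the plate, so y_c = 7.26 + 0.95 = 8.21 m and h_c = 8.21 × 0.743145 = 6.10122 m.
A = π(0.95)² = 2.83529 m².
Resultant F = γ·h_c·A = 14.04792 × 6.10122 × 2.83529 = 243.011 kN.

F ≈ 243 kN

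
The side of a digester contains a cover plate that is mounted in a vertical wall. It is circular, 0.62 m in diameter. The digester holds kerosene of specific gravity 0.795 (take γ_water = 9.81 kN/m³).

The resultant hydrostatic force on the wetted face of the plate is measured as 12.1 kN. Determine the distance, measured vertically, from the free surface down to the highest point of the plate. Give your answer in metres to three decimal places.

γ = 0.795 × 9.81 = 7.79895 kN/m³.
A = π(0.31)² = 0.301907 m².
From F = γ·h_c·A, the centroid depth is h_c = 12.1/(7.79895 × 0.301907) = 5.13897 m.
The centroid is at the centre, 0.31 m below the top of the plate, so the highest point sits at h_top = 5.13897 − 0.31 = 4.82897 m below the surface.

d_top ≈ 4.829 m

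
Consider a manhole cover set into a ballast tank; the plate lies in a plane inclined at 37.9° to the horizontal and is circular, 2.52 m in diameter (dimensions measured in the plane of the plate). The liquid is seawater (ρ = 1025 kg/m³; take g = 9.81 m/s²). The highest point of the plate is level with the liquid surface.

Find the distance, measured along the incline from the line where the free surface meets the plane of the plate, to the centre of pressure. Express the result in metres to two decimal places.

y_p = 1.58 m

γ = ρg = 1025 × 9.81 / 1000 = 10.05525 kN/m³.
Let θ = 37.9° be the plate's angle to the horizontal; measure y along the incline from where the plane meets the free surface. Vertical depth h = y·sinθ with sinθ = 0.614285.
The centroid is at the centre, 1.26 m below the top of the plate, so y_c = 1.26 m and h_c = 1.26 × 0.614285 = 0.773999 m.
A = π(1.26)² = 4.98759 m².
Resultant F = γ·h_c·A = 10.05525 × 0.773999 × 4.98759 = 38.8172 kN.
I_c = πr⁴/4 = π × 1.26⁴/4 = 1.97958 m⁴.
Centre of pressure: y_p = y_c + I_c/(y_c·A) = 1.26 + 1.97958/(1.26 × 4.98759) = 1.26 + 0.315001 = 1.575 m along the plane.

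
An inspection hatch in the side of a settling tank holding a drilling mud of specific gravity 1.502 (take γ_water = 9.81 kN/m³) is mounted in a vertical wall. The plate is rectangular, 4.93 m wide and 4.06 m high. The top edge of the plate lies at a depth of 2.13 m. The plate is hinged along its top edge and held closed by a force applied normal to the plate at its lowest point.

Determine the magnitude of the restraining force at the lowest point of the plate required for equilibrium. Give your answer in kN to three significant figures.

γ = 1.502 × 9.81 = 14.73462 kN/m³.
The centroid lies 4.06/2 = 2.03 m below the top edge, so the centroid depth is h_c = 2.13 + 2.03 = 4.16 m.
A = 4.93 × 4.06 = 20.0158 m².
Resultant F = γ·h_c·A = 14.73462 × 4.16 × 20.0158 = 1226.89 kN.
I_c = b·h³/12 = 4.93 × 4.06³/12 = 27.4944 m⁴.
Centre of pressure: y_p = y_c + I_c/(y_c·A) = 4.16 + 27.4944/(4.16 × 20.0158) = 4.16 + 0.330201 = 4.4902 m along the plane.
The resultant acts 2.03 + 0.330201 = 2.3602 m (along the plate) below the hinge at the top edge, so the moment about the hinge is M = F × 2.3602 = 1226.89 × 2.3602 = 2895.71 kN·m.
A normal force at the bottom, 4.06 m from the hinge, must supply this moment: P = 2895.71/4.06 = 713.229 kN.

P ≈ 713 kN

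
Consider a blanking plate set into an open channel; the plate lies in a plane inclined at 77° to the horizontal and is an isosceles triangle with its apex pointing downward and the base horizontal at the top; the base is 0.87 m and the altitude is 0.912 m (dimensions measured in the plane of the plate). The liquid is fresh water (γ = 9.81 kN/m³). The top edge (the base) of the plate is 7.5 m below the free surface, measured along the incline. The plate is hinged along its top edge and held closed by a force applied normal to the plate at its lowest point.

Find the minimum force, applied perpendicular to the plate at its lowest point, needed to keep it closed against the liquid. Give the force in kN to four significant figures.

P ≈ 10.06 kN

γ = 9.81 kN/m³.
Let θ = 77° be the plate's angle to the horizontal; measure y along the incline from where the plane meets the free surface. Vertical depth h = y·sinθ with sinθ = 0.974370.
With the apex down, the centroid sits h/3 = 0.912/3 = 0.304 m below the base (the top edge), so y_c = 7.5 + 0.304 = 7.804 m and h_c = 7.804 × 0.974370 = 7.60398 m.
A = ½ × 0.87 × 0.912 = 0.39672 m².
Resultant F = γ·h_c·A = 9.81 × 7.60398 × 0.39672 = 29.5933 kN.
I_c = b·h³/36 = 0.87 × 0.912³/36 = 0.0183316 m⁴.
Centre of pressure: y_p = y_c + I_c/(y_c·A) = 7.804 + 0.0183316/(7.804 × 0.39672) = 7.804 + 0.00592105 = 7.80992 m along the plane.
The resultant acts 0.304 + 0.00592105 = 0.309921 m (along the plate) below the hinge at the top edge, so the moment about the hinge is M = F × 0.309921 = 29.5933 × 0.309921 = 9.17159 kN·m.
A normal force at the bottom, 0.912 m from the hinge, must supply this moment: P = 9.17159/0.912 = 10.0566 kN.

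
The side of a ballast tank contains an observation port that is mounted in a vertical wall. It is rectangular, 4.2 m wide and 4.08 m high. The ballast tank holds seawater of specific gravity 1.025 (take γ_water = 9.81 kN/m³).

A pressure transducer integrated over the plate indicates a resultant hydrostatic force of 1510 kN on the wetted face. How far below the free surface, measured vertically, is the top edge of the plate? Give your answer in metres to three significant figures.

γ = 1.025 × 9.81 = 10.05525 kN/m³.
A = 4.2 × 4.08 = 17.136 m².
From F = γ·h_c·A, the centroid depth is h_c = 1510/(10.05525 × 17.136) = 8.76344 m.
The centroid lies 4.08/2 = 2.04 m below the top edge, so the top edge sits at h_top = 8.76344 − 2.04 = 6.72344 m below the surface.

d_top ≈ 6.72 m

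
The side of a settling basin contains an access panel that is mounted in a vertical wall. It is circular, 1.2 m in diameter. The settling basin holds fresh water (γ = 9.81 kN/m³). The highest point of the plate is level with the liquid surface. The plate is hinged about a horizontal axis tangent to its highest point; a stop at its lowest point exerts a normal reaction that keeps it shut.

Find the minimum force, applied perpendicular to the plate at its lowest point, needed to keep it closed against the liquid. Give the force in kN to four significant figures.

γ = 9.81 kN/m³.
The centroid is at the centre, 0.6 m below the top of the plate, so the centroid depth is h_c = 0.6 m.
A = π(0.6)² = 1.13097 m².
Resultant F = γ·h_c·A = 9.81 × 0.6 × 1.13097 = 6.65689 kN.
I_c = πr⁴/4 = π × 0.6⁴/4 = 0.101788 m⁴.
Centre of pressure: y_p = y_c + I_c/(y_c·A) = 0.6 + 0.101788/(0.6 × 1.13097) = 0.6 + 0.150001 = 0.750001 m along the plane.
The resultant acts 0.6 + 0.150001 = 0.750001 m (along the plate) below the hinge at the top edge, so the moment about the hinge is M = F × 0.750001 = 6.65689 × 0.750001 = 4.99267 kN·m.
A normal force at the bottom, 1.2 m from the hinge, must supply this moment: P = 4.99267/1.2 = 4.16056 kN.

P ≈ 4.161 kN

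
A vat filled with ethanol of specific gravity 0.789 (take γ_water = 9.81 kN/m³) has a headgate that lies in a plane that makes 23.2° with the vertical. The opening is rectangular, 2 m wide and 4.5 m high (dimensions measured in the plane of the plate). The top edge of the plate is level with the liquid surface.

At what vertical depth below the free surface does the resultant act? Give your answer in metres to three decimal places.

γ = 0.789 × 9.81 = 7.74009 kN/m³.
The plate makes 23.2° with the vertical, i.e. θ = 90° − 23.2° = 66.8° to the horizontal. Measuring y along the incline from the free-surface line, vertical depth h = y·sinθ with sinθ = 0.919135.
The centroid lies 4.5/2 = 2.25 m below the top edge, so y_c = 2.25 m and h_c = 2.25 × 0.919135 = 2.06805 m.
A = 2 × 4.5 = 9 m².
Resultant F = γ·h_c·A = 7.74009 × 2.06805 × 9 = 144.062 kN.
I_c = b·h³/12 = 2 × 4.5³/12 = 15.1875 m⁴.
Centre of pressure: y_p = y_c + I_c/(y_c·A) = 2.25 + 15.1875/(2.25 × 9) = 2.25 + 0.75 = 3 m along the plane.
Vertically, h_p = y_p·sinθ = 3 × 0.919135 = 2.75741 m.

h_p = 2.757 m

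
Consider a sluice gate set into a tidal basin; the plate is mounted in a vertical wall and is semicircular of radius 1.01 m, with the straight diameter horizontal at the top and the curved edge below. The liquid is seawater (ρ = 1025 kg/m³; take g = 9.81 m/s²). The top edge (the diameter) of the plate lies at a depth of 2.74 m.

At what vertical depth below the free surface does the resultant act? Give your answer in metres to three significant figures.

γ = ρg = 1025 × 9.81 / 1000 = 10.05525 kN/m³.
The centroid of a semicircle lies 4r/(3π) = 0.428657 m from the diameter, here below the top edge, so the centroid depth is h_c = 2.74 + 0.428657 = 3.16866 m.
A = πr²/2 = π × 1.01²/2 = 1.60237 m².
Resultant F = γ·h_c·A = 10.05525 × 3.16866 × 1.60237 = 51.0542 kN.
I_c = (π/8 − 8/(9π))·r⁴ = 0.109757 × 1.01⁴ = 0.114214 m⁴.
Centre of pressure: y_p = y_c + I_c/(y_c·A) = 3.16866 + 0.114214/(3.16866 × 1.60237) = 3.16866 + 0.0224947 = 3.19115 m along the plane.

h_p = 3.19 m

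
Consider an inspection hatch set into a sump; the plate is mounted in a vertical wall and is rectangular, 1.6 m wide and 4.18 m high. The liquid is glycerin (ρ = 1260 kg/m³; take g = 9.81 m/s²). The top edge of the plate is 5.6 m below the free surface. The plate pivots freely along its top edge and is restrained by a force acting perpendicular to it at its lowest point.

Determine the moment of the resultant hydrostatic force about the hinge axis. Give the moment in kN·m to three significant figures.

M ≈ 1450 kN·m

γ = ρg = 1260 × 9.81 / 1000 = 12.3606 kN/m³.
The centroid lies 4.18/2 = 2.09 m below the top edge, so the centroid depth is h_c = 5.6 + 2.09 = 7.69 m.
A = 1.6 × 4.18 = 6.688 m².
Resultant F = γ·h_c·A = 12.3606 × 7.69 × 6.688 = 635.715 kN.
I_c = b·h³/12 = 1.6 × 4.18³/12 = 9.73795 m⁴.
Centre of pressure: y_p = y_c + I_c/(y_c·A) = 7.69 + 9.73795/(7.69 × 6.688) = 7.69 + 0.189341 = 7.87934 m along the plane.
The resultant acts 2.09 + 0.189341 = 2.27934 m (along the plate) below the hinge at the top edge, so the moment about the hinge is M = F × 2.27934 = 635.715 × 2.27934 = 1449.01 kN·m.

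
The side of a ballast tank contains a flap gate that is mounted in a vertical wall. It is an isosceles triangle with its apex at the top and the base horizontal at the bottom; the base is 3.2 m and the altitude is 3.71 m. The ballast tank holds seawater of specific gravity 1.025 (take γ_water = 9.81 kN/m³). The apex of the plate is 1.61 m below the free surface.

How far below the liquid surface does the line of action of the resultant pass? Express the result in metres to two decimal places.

γ = 1.025 × 9.81 = 10.05525 kN/m³.
With the apex up, the centroid sits 2h/3 = 2 × 3.71/3 = 2.47333 m below the apex, so the centroid depth is h_c = 1.61 + 2.47333 = 4.08333 m.
A = ½ × 3.2 × 3.71 = 5.936 m².
Resultant F = γ·h_c·A = 10.05525 × 4.08333 × 5.936 = 243.726 kN.
I_c = b·h³/36 = 3.2 × 3.71³/36 = 4.53909 m⁴.
Centre of pressure: y_p = y_c + I_c/(y_c·A) = 4.08333 + 4.53909/(4.08333 × 5.936) = 4.08333 + 0.187267 = 4.2706 m along the plane.

h_p = 4.27 m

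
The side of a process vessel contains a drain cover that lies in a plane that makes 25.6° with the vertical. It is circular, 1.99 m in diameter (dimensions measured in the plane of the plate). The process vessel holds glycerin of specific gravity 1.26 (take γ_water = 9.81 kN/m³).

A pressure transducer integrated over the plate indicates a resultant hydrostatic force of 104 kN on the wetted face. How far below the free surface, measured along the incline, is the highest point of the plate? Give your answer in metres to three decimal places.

γ = 1.26 × 9.81 = 12.3606 kN/m³.
A = π(0.995)² = 3.11026 m².
From F = γ·h_c·A, the centroid depth is h_c = 104/(12.3606 × 3.11026) = 2.70519 m.
The plate makes 25.6° with the vertical, i.e. θ = 90° − 25.6° = 64.4° to the horizontal. Measuring y along the incline from the free-surface line, vertical depth h = y·sinθ with sinθ = 0.901833.
Along the incline, y_c = h_c/sinθ = 2.70519/0.901833 = 2.99966 m.
The centroid is at the centre, 0.995 m below the top of the plate, so the highest point sits at y_top = 2.99966 − 0.995 = 2.00466 m along the incline.

y_top ≈ 2.005 m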